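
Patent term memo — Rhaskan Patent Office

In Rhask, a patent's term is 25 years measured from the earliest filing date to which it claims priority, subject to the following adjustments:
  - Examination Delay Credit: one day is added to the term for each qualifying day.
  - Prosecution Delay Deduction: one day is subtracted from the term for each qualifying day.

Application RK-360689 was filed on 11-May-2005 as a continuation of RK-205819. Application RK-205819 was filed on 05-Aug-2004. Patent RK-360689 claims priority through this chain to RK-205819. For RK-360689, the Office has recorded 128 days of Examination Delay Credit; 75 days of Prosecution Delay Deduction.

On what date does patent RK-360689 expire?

Earliest priority filing: 5 August 2004.
Base term: 5 August 2004 + 25 years → 5 August 2029.
Examination Delay Credit: +128 days → 11 December 2029.
Prosecution Delay Deduction: −75 days → 27 September 2029.

September 27, 2029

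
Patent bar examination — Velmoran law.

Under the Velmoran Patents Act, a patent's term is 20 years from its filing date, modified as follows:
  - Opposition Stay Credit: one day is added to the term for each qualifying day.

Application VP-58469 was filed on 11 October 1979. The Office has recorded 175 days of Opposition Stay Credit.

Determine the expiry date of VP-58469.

2000-04-03

Base term: filing date + 20 years → 11 October 1999.
Opposition Stay Credit: +175 days → 3 April 2000.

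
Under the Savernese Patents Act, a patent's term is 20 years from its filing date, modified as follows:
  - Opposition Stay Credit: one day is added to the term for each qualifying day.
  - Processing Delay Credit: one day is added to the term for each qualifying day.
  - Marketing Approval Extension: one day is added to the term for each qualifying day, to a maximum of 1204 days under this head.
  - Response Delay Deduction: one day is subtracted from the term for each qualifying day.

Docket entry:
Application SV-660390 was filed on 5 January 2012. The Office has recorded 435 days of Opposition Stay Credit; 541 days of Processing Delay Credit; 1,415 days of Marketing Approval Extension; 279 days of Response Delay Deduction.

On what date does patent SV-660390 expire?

March 20, 2037

Base term: filing date + 20 years → 5 January 2032.
Opposition Stay Credit: +435 days → 15 March 2033.
Processing Delay Credit: +541 days → 7 September 2034.
Marketing Approval Extension: 1415 days claimed exceeds the 1204-day cap, so +1204 days → 24 December 2037.
Response Delay Deduction: −279 days → 20 March 2037.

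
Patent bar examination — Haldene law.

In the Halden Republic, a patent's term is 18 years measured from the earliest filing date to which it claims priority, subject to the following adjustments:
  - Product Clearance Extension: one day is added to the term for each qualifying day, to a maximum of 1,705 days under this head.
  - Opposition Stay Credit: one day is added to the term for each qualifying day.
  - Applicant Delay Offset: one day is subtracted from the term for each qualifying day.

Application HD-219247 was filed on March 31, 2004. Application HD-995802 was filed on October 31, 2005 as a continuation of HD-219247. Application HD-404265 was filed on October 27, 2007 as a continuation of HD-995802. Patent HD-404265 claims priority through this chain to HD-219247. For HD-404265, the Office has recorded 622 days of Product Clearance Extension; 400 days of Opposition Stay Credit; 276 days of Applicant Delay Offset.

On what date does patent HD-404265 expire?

Earliest priority filing: 31 March 2004.
Base term: 31 March 2004 + 18 years → 31 March 2022.
Product Clearance Extension: 622 days (within the 1705-day cap) → +622 days → 13 December 2023.
Opposition Stay Credit: +400 days → 16 January 2025.
Applicant Delay Offset: −276 days → 15 April 2024.

April 15, 2024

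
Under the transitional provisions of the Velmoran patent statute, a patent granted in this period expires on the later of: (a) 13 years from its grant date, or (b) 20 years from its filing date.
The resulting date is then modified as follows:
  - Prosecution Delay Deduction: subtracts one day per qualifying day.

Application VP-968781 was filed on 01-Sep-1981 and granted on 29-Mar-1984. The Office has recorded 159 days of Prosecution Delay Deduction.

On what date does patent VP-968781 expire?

2001-03-26

(a) grant + 13 years → 29 March 1997.
(b) filing + 20 years → 1 September 2001.
Later of the two: 1 September 2001.
Prosecution Delay Deduction: −159 days → 26 March 2001.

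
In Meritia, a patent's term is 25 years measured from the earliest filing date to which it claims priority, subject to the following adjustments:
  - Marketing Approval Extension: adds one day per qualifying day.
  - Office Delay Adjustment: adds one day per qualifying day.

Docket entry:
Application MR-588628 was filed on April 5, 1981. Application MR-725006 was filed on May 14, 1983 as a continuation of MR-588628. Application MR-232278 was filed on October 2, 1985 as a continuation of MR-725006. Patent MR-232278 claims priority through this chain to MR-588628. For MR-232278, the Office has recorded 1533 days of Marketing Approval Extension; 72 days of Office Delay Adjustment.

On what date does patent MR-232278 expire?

Earliest priority filing: 5 April 1981.
Base term: 5 April 1981 + 25 years → 5 April 2006.
Marketing Approval Extension: +1533 days → 16 June 2010.
Office Delay Adjustment: +72 days → 27 August 2010.

August 27, 2010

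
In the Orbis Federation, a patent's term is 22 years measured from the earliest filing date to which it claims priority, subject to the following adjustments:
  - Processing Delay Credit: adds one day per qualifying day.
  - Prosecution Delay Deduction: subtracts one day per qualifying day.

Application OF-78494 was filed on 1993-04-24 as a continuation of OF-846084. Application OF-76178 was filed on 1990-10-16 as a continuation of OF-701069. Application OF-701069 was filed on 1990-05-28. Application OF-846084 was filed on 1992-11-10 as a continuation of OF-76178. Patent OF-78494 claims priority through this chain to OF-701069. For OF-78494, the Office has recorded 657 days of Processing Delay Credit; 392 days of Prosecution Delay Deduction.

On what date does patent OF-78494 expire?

2013-02-17

Earliest priority filing: 28 May 1990.
Base term: 28 May 1990 + 22 years → 28 May 2012.
Processing Delay Credit: +657 days → 16 March 2014.
Prosecution Delay Deduction: −392 days → 17 February 2013.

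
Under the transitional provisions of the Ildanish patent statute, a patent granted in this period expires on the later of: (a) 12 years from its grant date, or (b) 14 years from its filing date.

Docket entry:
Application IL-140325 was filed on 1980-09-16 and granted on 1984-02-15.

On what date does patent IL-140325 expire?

February 15, 1996

(a) grant + 12 years → 15 February 1996.
(b) filing + 14 years → 16 September 1994.
Later of the two: 15 February 1996.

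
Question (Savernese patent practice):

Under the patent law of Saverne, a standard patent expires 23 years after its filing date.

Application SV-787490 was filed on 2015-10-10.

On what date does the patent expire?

October 10, 2038

Filing date + 23 years → 10 October 2038.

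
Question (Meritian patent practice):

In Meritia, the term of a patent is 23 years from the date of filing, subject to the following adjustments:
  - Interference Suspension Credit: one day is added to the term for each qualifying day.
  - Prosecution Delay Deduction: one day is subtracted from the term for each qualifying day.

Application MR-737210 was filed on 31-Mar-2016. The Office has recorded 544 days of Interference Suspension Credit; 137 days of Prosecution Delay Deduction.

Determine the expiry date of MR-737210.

2040-05-11

Base term: filing date + 23 years → 31 March 2039.
Interference Suspension Credit: +544 days → 25 September 2040.
Prosecution Delay Deduction: −137 days → 11 May 2040.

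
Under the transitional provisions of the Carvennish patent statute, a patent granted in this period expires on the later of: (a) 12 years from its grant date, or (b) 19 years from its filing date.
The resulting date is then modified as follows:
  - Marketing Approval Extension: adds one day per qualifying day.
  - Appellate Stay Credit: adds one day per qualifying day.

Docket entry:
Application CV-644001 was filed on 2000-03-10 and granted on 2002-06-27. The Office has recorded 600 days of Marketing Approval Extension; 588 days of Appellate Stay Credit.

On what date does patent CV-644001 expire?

(a) grant + 12 years → 27 June 2014.
(b) filing + 19 years → 10 March 2019.
Later of the two: 10 March 2019.
Marketing Approval Extension: +600 days → 30 October 2020.
Appellate Stay Credit: +588 days → 10 June 2022.

2022-06-10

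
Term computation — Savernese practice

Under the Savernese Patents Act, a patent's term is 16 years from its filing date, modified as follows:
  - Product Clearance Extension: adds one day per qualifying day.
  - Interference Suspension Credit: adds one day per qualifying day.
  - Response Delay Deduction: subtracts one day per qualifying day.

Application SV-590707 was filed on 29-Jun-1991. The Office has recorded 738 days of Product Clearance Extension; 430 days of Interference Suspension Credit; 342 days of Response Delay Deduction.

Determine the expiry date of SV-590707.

Base term: filing date + 16 years → 29 June 2007.
Product Clearance Extension: +738 days → 6 July 2009.
Interference Suspension Credit: +430 days → 9 September 2010.
Response Delay Deduction: −342 days → 2 October 2009.

October 2, 2009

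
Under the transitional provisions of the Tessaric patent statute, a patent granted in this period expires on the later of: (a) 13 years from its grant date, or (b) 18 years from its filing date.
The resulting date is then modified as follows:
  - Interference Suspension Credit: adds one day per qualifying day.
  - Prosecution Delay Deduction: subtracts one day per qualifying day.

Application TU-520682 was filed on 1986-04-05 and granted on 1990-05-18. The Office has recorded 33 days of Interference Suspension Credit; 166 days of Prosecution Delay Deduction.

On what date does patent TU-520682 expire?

2003-11-24

(a) grant + 13 years → 18 May 2003.
(b) filing + 18 years → 5 April 2004.
Later of the two: 5 April 2004.
Interference Suspension Credit: +33 days → 8 May 2004.
Prosecution Delay Deduction: −166 days → 24 November 2003.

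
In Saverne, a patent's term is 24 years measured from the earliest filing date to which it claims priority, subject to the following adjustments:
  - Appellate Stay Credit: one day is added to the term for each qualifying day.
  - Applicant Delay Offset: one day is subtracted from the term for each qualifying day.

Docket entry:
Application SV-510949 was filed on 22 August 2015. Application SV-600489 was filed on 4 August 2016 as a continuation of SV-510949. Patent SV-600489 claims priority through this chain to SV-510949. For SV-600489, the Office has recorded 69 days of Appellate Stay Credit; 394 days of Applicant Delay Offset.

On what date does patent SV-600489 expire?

2038-10-01

Earliest priority filing: 22 August 2015.
Base term: 22 August 2015 + 24 years → 22 August 2039.
Appellate Stay Credit: +69 days → 30 October 2039.
Applicant Delay Offset: −394 days → 1 October 2038.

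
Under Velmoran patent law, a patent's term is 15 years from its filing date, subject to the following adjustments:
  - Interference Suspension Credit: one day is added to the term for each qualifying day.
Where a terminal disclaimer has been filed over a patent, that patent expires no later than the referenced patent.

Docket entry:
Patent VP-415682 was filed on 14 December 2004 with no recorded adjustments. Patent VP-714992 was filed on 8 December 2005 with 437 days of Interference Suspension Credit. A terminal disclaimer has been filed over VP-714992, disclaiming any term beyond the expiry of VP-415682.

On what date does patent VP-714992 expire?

December 14, 2019

Natural term of VP-714992:
  Base: filing + 15 years → 8 December 2020.
  Interference Suspension Credit: +437 days → 18 February 2022.
Expiry of referenced patent VP-415682:
  Base: filing + 15 years → 14 December 2019.
Terminal disclaimer: VP-714992 expires on the earlier of 18 February 2022 and 14 December 2019.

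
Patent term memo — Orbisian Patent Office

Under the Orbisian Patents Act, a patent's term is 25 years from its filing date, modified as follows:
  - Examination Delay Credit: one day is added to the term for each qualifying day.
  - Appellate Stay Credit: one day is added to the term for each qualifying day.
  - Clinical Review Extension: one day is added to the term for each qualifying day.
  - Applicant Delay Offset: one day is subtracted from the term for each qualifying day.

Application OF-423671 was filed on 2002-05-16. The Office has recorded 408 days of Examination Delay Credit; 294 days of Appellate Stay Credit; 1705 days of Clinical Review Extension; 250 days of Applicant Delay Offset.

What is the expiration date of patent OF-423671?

2033-04-11

Base term: filing date + 25 years → 16 May 2027.
Examination Delay Credit: +408 days → 27 June 2028.
Appellate Stay Credit: +294 days → 17 April 2029.
Clinical Review Extension: +1705 days → 17 December 2033.
Applicant Delay Offset: −250 days → 11 April 2033.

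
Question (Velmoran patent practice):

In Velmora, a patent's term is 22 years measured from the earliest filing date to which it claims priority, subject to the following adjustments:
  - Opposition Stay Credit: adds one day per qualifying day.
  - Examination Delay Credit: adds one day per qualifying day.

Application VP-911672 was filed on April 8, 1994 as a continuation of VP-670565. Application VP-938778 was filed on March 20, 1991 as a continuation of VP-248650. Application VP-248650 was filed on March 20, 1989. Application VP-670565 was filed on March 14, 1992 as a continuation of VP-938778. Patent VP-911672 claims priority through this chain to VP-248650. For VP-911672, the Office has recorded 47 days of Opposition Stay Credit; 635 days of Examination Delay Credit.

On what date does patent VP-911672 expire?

Earliest priority filing: 20 March 1989.
Base term: 20 March 1989 + 22 years → 20 March 2011.
Opposition Stay Credit: +47 days → 6 May 2011.
Examination Delay Credit: +635 days → 30 January 2013.

2013-01-30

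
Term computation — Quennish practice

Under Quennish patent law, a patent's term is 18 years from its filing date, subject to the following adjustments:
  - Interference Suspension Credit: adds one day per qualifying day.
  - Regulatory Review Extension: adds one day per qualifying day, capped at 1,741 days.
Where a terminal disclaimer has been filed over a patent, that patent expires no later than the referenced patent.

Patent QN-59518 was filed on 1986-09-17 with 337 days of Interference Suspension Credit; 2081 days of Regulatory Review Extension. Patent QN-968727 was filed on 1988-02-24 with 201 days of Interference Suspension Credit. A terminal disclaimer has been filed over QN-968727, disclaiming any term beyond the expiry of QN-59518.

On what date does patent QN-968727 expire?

Natural term of QN-968727:
  Base: filing + 18 years → 24 February 2006.
  Interference Suspension Credit: +201 days → 13 September 2006.
Expiry of referenced patent QN-59518:
  Base: filing + 18 years → 17 September 2004.
  Interference Suspension Credit: +337 days → 20 August 2005.
  Regulatory Review Extension: 2081 days claimed exceeds the 1741-day cap, so +1741 days → 27 May 2010.
Terminal disclaimer: QN-968727 expires on the earlier of 13 September 2006 and 27 May 2010.

September 13, 2006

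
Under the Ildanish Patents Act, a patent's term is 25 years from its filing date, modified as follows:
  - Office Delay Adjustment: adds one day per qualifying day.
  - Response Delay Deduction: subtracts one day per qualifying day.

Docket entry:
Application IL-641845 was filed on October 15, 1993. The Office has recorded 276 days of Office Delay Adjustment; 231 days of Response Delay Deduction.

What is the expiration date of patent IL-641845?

Base term: filing date + 25 years → 15 October 2018.
Office Delay Adjustment: +276 days → 18 July 2019.
Response Delay Deduction: −231 days → 29 November 2018.

November 29, 2018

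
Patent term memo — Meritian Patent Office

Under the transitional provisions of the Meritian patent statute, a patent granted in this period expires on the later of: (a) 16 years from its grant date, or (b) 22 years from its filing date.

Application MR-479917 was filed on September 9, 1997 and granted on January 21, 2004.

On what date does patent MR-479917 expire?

(a) grant + 16 years → 21 January 2020.
(b) filing + 22 years → 9 September 2019.
Later of the two: 21 January 2020.

January 21, 2020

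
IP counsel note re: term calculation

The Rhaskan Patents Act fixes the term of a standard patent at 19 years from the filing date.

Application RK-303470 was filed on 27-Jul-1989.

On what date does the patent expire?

Filing date + 19 years → 27 July 2008.

2008-07-27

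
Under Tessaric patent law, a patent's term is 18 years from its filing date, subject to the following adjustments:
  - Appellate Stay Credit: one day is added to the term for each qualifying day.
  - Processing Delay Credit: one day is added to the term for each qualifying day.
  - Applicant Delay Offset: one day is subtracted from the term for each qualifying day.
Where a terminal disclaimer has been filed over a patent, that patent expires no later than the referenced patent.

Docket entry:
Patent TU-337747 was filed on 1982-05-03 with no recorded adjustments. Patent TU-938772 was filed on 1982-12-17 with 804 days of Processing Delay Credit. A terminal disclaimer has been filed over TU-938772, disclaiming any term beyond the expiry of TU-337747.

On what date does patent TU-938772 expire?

Natural term of TU-938772:
  Base: filing + 18 years → 17 December 2000.
  Processing Delay Credit: +804 days → 1 March 2003.
Expiry of referenced patent TU-337747:
  Base: filing + 18 years → 3 May 2000.
Terminal disclaimer: TU-938772 expires on the earlier of 1 March 2003 and 3 May 2000.

May 3, 2000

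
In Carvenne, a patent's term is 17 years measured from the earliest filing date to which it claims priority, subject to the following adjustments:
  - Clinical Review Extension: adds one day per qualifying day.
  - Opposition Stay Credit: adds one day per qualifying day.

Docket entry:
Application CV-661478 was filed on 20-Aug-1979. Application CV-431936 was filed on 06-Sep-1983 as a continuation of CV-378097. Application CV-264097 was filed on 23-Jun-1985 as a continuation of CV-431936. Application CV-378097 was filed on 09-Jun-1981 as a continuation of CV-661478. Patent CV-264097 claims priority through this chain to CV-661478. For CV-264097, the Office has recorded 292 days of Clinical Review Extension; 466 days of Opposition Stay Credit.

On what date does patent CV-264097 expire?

Earliest priority filing: 20 August 1979.
Base term: 20 August 1979 + 17 years → 20 August 1996.
Clinical Review Extension: +292 days → 8 June 1997.
Opposition Stay Credit: +466 days → 17 September 1998.

1998-09-17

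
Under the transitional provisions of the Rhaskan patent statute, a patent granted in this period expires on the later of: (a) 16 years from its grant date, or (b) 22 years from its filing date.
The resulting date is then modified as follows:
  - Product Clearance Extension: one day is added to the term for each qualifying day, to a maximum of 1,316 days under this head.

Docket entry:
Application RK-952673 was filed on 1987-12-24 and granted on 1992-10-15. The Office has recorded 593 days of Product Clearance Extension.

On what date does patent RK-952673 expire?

August 9, 2011

(a) grant + 16 years → 15 October 2008.
(b) filing + 22 years → 24 December 2009.
Later of the two: 24 December 2009.
Product Clearance Extension: 593 days (within the 1316-day cap) → +593 days → 9 August 2011.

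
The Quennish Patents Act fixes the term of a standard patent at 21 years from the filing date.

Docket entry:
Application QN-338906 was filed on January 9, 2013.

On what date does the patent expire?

January 9, 2034

Filing date + 21 years → 9 January 2034.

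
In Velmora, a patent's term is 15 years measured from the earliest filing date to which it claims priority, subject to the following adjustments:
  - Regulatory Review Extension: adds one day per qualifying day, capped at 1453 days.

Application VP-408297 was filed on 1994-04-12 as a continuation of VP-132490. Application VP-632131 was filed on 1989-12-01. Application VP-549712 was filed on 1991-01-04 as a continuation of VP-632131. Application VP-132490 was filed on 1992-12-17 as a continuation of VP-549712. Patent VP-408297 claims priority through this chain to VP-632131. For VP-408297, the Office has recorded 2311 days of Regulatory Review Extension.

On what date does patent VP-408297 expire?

Earliest priority filing: 1 December 1989.
Base term: 1 December 1989 + 15 years → 1 December 2004.
Regulatory Review Extension: 2311 days claimed exceeds the 1453-day cap, so +1453 days → 23 November 2008.

November 23, 2008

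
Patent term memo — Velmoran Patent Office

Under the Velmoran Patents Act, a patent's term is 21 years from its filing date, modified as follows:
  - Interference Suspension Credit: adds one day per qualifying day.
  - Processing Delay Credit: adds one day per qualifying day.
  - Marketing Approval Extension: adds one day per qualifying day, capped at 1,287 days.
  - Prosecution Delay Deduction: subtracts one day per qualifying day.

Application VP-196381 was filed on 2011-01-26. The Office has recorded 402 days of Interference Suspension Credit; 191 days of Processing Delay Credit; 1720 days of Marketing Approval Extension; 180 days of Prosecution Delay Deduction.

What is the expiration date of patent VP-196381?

Base term: filing date + 21 years → 26 January 2032.
Interference Suspension Credit: +402 days → 3 March 2033.
Processing Delay Credit: +191 days → 10 September 2033.
Marketing Approval Extension: 1720 days claimed exceeds the 1287-day cap, so +1287 days → 20 March 2037.
Prosecution Delay Deduction: −180 days → 21 September 2036.

2036-09-21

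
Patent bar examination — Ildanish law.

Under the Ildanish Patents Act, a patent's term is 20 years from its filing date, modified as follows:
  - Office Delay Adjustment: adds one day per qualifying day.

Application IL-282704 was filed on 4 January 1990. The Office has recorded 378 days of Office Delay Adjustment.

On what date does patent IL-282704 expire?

Base term: filing date + 20 years → 4 January 2010.
Office Delay Adjustment: +378 days → 17 January 2011.

January 17, 2011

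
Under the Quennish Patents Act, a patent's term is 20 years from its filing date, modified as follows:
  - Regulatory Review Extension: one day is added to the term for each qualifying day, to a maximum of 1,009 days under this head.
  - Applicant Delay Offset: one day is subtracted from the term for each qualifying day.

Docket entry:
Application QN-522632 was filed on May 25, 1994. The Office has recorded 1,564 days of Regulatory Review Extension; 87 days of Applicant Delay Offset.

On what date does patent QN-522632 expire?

Base term: filing date + 20 years → 25 May 2014.
Regulatory Review Extension: 1564 days claimed exceeds the 1009-day cap, so +1009 days → 27 February 2017.
Applicant Delay Offset: −87 days → 2 December 2016.

December 2, 2016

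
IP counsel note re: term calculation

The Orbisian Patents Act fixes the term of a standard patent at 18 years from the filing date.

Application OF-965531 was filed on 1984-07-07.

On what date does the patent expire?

July 7, 2002

Filing date + 18 years → 7 July 2002.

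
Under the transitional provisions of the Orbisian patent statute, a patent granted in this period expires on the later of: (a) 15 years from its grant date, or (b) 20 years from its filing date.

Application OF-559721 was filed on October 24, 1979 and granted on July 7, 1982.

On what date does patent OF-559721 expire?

October 24, 1999

(a) grant + 15 years → 7 July 1997.
(b) filing + 20 years → 24 October 1999.
Later of the two: 24 October 1999.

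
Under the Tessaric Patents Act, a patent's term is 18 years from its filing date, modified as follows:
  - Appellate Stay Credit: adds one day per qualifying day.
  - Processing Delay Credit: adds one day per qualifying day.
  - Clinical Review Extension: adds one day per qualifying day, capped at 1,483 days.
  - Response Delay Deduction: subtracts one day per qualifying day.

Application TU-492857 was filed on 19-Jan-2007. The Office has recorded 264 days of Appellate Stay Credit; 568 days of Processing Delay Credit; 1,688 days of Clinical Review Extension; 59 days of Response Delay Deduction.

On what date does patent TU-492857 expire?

Base term: filing date + 18 years → 19 January 2025.
Appellate Stay Credit: +264 days → 10 October 2025.
Processing Delay Credit: +568 days → 1 May 2027.
Clinical Review Extension: 1688 days claimed exceeds the 1483-day cap, so +1483 days → 23 May 2031.
Response Delay Deduction: −59 days → 25 March 2031.

2031-03-25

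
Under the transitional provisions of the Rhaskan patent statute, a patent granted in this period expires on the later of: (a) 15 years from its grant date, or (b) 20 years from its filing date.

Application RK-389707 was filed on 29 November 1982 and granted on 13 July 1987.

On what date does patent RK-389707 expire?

November 29, 2002

(a) grant + 15 years → 13 July 2002.
(b) filing + 20 years → 29 November 2002.
Later of the two: 29 November 2002.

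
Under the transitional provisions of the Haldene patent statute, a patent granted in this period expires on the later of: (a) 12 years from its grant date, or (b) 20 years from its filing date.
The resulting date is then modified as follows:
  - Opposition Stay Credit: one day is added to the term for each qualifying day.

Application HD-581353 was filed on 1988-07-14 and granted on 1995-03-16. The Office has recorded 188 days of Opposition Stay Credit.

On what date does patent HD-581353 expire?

(a) grant + 12 years → 16 March 2007.
(b) filing + 20 years → 14 July 2008.
Later of the two: 14 July 2008.
Opposition Stay Credit: +188 days → 18 January 2009.

January 18, 2009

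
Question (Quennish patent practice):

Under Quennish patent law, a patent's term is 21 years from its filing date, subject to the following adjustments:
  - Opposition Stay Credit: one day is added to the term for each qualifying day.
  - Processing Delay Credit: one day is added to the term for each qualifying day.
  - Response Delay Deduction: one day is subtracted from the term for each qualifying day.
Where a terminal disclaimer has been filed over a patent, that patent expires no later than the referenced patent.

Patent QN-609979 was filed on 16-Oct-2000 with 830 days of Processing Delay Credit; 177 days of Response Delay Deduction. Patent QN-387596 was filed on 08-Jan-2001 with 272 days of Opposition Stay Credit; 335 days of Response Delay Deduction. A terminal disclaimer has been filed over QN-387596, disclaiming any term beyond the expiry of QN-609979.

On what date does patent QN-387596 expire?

Natural term of QN-387596:
  Base: filing + 21 years → 8 January 2022.
  Opposition Stay Credit: +272 days → 7 October 2022.
  Response Delay Deduction: −335 days → 6 November 2021.
Expiry of referenced patent QN-609979:
  Base: filing + 21 years → 16 October 2021.
  Processing Delay Credit: +830 days → 24 January 2024.
  Response Delay Deduction: −177 days → 31 July 2023.
Terminal disclaimer: QN-387596 expires on the earlier of 6 November 2021 and 31 July 2023.

2021-11-06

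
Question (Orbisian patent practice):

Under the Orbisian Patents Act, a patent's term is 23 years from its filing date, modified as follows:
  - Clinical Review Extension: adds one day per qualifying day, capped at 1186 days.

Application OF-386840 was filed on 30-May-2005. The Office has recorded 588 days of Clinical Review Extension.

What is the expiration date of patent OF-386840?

Base term: filing date + 23 years → 30 May 2028.
Clinical Review Extension: 588 days (within the 1186-day cap) → +588 days → 8 January 2030.

January 8, 2030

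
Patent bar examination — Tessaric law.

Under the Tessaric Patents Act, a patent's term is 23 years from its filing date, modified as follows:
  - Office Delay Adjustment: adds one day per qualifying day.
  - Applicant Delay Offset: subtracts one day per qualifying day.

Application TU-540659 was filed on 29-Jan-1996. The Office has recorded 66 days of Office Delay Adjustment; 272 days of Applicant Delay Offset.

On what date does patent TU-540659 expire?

Base term: filing date + 23 years → 29 January 2019.
Office Delay Adjustment: +66 days → 5 April 2019.
Applicant Delay Offset: −272 days → 7 July 2018.

2018-07-07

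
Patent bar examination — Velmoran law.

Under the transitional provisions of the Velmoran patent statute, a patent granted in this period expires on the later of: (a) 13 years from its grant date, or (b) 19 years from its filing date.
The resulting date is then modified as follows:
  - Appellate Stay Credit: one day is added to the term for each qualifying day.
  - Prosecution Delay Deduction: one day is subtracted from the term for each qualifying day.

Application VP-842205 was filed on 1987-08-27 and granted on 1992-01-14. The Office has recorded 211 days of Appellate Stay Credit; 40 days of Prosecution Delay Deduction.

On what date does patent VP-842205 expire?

(a) grant + 13 years → 14 January 2005.
(b) filing + 19 years → 27 August 2006.
Later of the two: 27 August 2006.
Appellate Stay Credit: +211 days → 26 March 2007.
Prosecution Delay Deduction: −40 days → 14 February 2007.

2007-02-14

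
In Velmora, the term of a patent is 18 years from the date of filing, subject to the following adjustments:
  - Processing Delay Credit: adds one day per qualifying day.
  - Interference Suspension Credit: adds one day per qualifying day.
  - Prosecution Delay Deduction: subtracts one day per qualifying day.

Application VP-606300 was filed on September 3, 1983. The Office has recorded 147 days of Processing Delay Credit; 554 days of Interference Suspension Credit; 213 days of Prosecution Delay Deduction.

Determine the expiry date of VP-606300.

Base term: filing date + 18 years → 3 September 2001.
Processing Delay Credit: +147 days → 28 January 2002.
Interference Suspension Credit: +554 days → 5 August 2003.
Prosecution Delay Deduction: −213 days → 4 January 2003.

January 4, 2003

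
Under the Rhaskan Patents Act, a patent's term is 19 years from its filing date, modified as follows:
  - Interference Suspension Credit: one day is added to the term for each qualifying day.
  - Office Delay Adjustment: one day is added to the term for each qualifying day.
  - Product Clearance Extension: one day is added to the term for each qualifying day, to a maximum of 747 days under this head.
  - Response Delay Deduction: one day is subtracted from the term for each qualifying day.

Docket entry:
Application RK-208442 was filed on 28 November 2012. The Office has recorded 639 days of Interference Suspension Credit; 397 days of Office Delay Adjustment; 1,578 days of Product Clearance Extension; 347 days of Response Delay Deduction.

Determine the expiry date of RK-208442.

November 3, 2035

Base term: filing date + 19 years → 28 November 2031.
Interference Suspension Credit: +639 days → 28 August 2033.
Office Delay Adjustment: +397 days → 29 September 2034.
Product Clearance Extension: 1578 days claimed exceeds the 747-day cap, so +747 days → 15 October 2036.
Response Delay Deduction: −347 days → 3 November 2035.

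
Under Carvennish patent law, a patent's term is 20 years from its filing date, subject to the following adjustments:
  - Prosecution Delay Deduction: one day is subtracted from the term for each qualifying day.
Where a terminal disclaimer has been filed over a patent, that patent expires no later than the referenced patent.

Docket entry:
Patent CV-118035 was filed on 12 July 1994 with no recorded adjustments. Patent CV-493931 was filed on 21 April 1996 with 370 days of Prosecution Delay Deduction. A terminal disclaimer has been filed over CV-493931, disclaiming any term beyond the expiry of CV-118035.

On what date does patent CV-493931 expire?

2014-07-12

Natural term of CV-493931:
  Base: filing + 20 years → 21 April 2016.
  Prosecution Delay Deduction: −370 days → 17 April 2015.
Expiry of referenced patent CV-118035:
  Base: filing + 20 years → 12 July 2014.
Terminal disclaimer: CV-493931 expires on the earlier of 17 April 2015 and 12 July 2014.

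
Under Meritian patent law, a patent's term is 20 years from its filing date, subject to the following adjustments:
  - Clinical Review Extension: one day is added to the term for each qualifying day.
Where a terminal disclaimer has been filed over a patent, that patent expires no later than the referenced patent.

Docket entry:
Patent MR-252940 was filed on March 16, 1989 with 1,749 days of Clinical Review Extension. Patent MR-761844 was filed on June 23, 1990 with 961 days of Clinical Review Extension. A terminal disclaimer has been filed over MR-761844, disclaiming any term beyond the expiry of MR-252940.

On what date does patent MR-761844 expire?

February 8, 2013

Natural term of MR-761844:
  Base: filing + 20 years → 23 June 2010.
  Clinical Review Extension: +961 days → 8 February 2013.
Expiry of referenced patent MR-252940:
  Base: filing + 20 years → 16 March 2009.
  Clinical Review Extension: +1749 days → 29 December 2013.
Terminal disclaimer: MR-761844 expires on the earlier of 8 February 2013 and 29 December 2013.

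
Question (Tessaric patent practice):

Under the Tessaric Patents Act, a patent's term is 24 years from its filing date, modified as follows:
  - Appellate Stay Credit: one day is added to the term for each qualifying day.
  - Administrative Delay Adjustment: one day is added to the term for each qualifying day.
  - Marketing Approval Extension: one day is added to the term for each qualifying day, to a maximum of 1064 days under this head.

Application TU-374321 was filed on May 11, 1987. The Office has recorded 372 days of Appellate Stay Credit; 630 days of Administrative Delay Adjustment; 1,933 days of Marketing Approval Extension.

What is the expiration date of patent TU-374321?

2017-01-05

Base term: filing date + 24 years → 11 May 2011.
Appellate Stay Credit: +372 days → 17 May 2012.
Administrative Delay Adjustment: +630 days → 6 February 2014.
Marketing Approval Extension: 1933 days claimed exceeds the 1064-day cap, so +1064 days → 5 January 2017.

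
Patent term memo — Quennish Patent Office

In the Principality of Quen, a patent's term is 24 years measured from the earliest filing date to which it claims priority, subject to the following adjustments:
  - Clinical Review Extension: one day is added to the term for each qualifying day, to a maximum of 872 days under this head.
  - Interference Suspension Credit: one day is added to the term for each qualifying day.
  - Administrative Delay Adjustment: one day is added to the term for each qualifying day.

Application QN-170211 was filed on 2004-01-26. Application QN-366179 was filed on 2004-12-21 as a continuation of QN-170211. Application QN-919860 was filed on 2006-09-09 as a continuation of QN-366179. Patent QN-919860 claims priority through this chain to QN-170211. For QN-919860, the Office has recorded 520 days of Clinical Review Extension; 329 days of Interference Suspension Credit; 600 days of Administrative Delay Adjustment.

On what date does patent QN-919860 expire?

Earliest priority filing: 26 January 2004.
Base term: 26 January 2004 + 24 years → 26 January 2028.
Clinical Review Extension: 520 days (within the 872-day cap) → +520 days → 29 June 2029.
Interference Suspension Credit: +329 days → 24 May 2030.
Administrative Delay Adjustment: +600 days → 14 January 2032.

January 14, 2032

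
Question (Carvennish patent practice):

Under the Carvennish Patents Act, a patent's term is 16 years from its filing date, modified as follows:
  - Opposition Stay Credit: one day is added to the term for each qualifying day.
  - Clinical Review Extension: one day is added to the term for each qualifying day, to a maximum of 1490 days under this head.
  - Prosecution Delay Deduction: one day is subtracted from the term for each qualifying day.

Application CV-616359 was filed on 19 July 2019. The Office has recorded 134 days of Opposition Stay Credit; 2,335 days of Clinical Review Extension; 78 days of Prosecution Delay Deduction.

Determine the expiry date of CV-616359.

Base term: filing date + 16 years → 19 July 2035.
Opposition Stay Credit: +134 days → 30 November 2035.
Clinical Review Extension: 2335 days claimed exceeds the 1490-day cap, so +1490 days → 29 December 2039.
Prosecution Delay Deduction: −78 days → 12 October 2039.

October 12, 2039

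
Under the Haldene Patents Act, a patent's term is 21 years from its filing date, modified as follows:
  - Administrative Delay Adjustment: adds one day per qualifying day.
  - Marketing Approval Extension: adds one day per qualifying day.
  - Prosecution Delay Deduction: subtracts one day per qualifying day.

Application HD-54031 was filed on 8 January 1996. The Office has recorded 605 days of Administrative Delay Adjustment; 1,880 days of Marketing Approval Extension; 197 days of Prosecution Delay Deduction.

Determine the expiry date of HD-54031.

2023-04-15

Base term: filing date + 21 years → 8 January 2017.
Administrative Delay Adjustment: +605 days → 5 September 2018.
Marketing Approval Extension: +1880 days → 29 October 2023.
Prosecution Delay Deduction: −197 days → 15 April 2023.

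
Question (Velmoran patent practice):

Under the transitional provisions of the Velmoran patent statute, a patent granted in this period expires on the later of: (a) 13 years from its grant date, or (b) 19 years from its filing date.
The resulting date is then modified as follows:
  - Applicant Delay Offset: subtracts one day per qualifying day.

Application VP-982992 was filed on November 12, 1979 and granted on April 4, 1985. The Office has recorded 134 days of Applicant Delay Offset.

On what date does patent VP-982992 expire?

1998-07-01

(a) grant + 13 years → 4 April 1998.
(b) filing + 19 years → 12 November 1998.
Later of the two: 12 November 1998.
Applicant Delay Offset: −134 days → 1 July 1998.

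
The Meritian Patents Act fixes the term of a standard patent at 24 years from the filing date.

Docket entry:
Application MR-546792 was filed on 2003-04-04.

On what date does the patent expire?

Filing date + 24 years → 4 April 2027.

2027-04-04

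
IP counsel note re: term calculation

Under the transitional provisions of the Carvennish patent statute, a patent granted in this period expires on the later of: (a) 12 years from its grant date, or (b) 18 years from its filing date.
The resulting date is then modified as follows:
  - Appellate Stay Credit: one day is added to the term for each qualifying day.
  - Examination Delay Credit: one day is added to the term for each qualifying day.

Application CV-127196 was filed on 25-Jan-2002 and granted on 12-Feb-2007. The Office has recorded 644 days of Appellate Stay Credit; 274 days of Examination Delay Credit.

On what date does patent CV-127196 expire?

July 31, 2022

(a) grant + 12 years → 12 February 2019.
(b) filing + 18 years → 25 January 2020.
Later of the two: 25 January 2020.
Appellate Stay Credit: +644 days → 30 October 2021.
Examination Delay Credit: +274 days → 31 July 2022.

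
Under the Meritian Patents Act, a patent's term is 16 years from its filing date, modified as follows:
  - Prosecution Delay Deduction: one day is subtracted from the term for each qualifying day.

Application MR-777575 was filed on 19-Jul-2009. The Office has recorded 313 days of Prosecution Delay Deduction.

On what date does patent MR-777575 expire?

September 9, 2024

Base term: filing date + 16 years → 19 July 2025.
Prosecution Delay Deduction: −313 days → 9 September 2024.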